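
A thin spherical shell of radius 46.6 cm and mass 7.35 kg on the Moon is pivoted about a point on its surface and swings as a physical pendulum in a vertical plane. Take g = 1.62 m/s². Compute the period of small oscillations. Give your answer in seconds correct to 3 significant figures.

I_cm = (2/3)mr² = 1.064 kg·m². The pivot is at distance d = 0.466 m from the centre of mass.
By the parallel-axis theorem, I = I_cm + md² = 1.064 + 1.596 = 2.660 kg·m².
T = 2π√(I/(mgd)) = 2π√(2.660/(7.35 × 1.62 × 0.466)) = 4.35 s.

4.35 s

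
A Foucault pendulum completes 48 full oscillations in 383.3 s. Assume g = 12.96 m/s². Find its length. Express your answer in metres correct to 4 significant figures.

T = 383.3/48 = 7.9854 s.
From T = 2π√(L/g), L = gT²/(4π²) = 12.96 × 7.9854²/(4π²) = 20.93 m.

20.93 m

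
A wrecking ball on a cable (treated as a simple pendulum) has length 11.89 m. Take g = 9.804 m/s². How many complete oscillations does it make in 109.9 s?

T = 2π√(L/g) = 2π√(11.89/9.804) = 6.9194 s.
Number of complete oscillations = ⌊109.9/6.9194⌋ = ⌊15.883⌋ = 15.

15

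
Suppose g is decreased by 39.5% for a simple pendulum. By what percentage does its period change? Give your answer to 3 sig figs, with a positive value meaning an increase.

28.6%

T ∝ 1/√g, so T'/T = 1/√(0.6050) = 1.286.
Percentage change in T = (1.286 − 1) × 100% = 28.6%.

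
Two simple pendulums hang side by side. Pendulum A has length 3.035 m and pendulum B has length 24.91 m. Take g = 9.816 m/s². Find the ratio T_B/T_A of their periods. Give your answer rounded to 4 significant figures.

T ∝ √L, so T_B/T_A = √(L_B/L_A) = √(24.91/3.035) = 2.865.

2.865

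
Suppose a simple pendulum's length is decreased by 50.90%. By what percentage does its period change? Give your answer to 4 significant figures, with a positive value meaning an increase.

T ∝ √L, so T'/T = √(0.49100) = 0.70071.
Percentage change in T = (0.70071 − 1) × 100% = -29.93%.

-29.93%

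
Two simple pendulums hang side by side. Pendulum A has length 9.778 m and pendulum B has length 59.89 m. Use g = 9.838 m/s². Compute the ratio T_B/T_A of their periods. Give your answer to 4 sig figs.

2.475

T ∝ √L, so T_B/T_A = √(L_B/L_A) = √(59.89/9.778) = 2.475.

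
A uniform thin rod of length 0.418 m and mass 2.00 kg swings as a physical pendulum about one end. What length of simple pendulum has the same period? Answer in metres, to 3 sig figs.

The equivalent simple-pendulum length is L_eq = I/(md), where I is about the pivot and d = 0.2090 m.
I_cm = (1/12)mL² = 0.02912 kg·m², so I = I_cm + md² = 0.02912 + 0.08736 = 0.1165 kg·m².
L_eq = 0.1165/(2.00 × 0.2090) = 0.279 m.

0.279 m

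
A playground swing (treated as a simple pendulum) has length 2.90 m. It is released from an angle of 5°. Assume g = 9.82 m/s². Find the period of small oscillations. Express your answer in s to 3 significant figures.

3.41 s

T = 2π√(L/g) = 2π√(2.90/9.82) = 2π × 0.5434 = 3.41 s.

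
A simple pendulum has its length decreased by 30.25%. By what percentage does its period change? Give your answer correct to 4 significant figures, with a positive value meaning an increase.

T ∝ √L, so T'/T = √(0.69750) = 0.83516.
Percentage change in T = (0.83516 − 1) × 100% = -16.48%.

-16.48%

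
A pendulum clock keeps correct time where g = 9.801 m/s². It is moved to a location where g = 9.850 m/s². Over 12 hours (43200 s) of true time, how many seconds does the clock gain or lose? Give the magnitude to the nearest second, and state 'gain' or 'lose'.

gain 108 s

The clock's period scales as T ∝ 1/√g, so T'/T = √(9.801/9.850) = 0.997510.
In 43200 s of true time the clock registers 43200/0.997510 = 43307.9 s, so it gains 108 s.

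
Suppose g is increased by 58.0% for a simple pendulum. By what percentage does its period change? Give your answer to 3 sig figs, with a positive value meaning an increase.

-20.4%

T ∝ 1/√g, so T'/T = 1/√(1.580) = 0.7956.
Percentage change in T = (0.7956 − 1) × 100% = -20.4%.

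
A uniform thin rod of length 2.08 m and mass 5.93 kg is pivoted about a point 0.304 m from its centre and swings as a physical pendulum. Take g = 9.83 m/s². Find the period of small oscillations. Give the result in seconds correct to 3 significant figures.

2.45 s

For a physical pendulum T = 2π√(I/(mgd)), with d = 0.3040 m from pivot to centre of mass.
I_cm = mL²/12 = 5.93 × 2.08²/12 = 2.138 kg·m²; I = I_cm + md² = 2.138 + 5.93 × 0.3040² = 2.686 kg·m².
T = 2π√(2.686/(5.93 × 9.83 × 0.3040)) = 2.45 s.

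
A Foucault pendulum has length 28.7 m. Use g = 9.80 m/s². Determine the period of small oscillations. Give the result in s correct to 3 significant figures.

T = 2π√(L/g) = 2π√(28.7/9.80) = 2π × 1.711 = 10.8 s.

10.8 s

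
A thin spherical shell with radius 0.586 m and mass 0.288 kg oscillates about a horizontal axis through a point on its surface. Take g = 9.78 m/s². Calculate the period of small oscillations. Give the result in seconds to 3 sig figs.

1.99 s

I_cm = (2/3)mr² = 0.06593 kg·m². The pivot is at distance d = 0.586 m from the centre of mass.
By the parallel-axis theorem, I = I_cm + md² = 0.06593 + 0.09890 = 0.1648 kg·m².
T = 2π√(I/(mgd)) = 2π√(0.1648/(0.288 × 9.78 × 0.586)) = 1.99 s.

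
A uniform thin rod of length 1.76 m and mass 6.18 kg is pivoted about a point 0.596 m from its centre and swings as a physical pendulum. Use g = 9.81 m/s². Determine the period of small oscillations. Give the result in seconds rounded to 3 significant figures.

2.04 s

For a physical pendulum T = 2π√(I/(mgd)), with d = 0.5960 m from pivot to centre of mass.
I_cm = mL²/12 = 6.18 × 1.76²/12 = 1.595 kg·m²; I = I_cm + md² = 1.595 + 6.18 × 0.5960² = 3.790 kg·m².
T = 2π√(3.790/(6.18 × 9.81 × 0.5960)) = 2.04 s.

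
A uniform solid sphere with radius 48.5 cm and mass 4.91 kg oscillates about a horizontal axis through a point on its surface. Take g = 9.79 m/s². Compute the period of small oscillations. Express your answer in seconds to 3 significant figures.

1.65 s

I_cm = (2/5)mr² = 0.4620 kg·m². The pivot is at distance d = 0.485 m from the centre of mass.
By the parallel-axis theorem, I = I_cm + md² = 0.4620 + 1.155 = 1.617 kg·m².
T = 2π√(I/(mgd)) = 2π√(1.617/(4.91 × 9.79 × 0.485)) = 1.65 s.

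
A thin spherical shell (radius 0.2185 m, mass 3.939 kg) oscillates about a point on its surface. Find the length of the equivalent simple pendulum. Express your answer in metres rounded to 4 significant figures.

The equivalent simple-pendulum length is L_eq = I/(md), where I is about the pivot and d = 0.21850 m.
I_cm = (2/3)mR² = 0.12537 kg·m², so I = I_cm + md² = 0.12537 + 0.18806 = 0.31343 kg·m².
L_eq = 0.31343/(3.939 × 0.21850) = 0.3642 m.

0.3642 m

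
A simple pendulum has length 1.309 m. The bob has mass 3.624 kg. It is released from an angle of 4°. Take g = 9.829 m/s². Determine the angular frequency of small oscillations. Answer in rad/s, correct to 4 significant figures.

ω = √(g/L) = √(9.829/1.309) = 2.740 rad/s.

2.740 rad/s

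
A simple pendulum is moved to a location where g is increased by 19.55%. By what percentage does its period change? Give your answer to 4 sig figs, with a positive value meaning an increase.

-8.541%

T ∝ 1/√g, so T'/T = 1/√(1.1955) = 0.91459.
Percentage change in T = (0.91459 − 1) × 100% = -8.541%.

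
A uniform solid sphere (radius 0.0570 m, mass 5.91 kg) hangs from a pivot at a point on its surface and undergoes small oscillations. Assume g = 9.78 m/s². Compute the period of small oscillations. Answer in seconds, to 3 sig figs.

I_cm = (2/5)mr² = 0.007681 kg·m². The pivot is at distance d = 0.0570 m from the centre of mass.
By the parallel-axis theorem, I = I_cm + md² = 0.007681 + 0.01920 = 0.02688 kg·m².
T = 2π√(I/(mgd)) = 2π√(0.02688/(5.91 × 9.78 × 0.0570)) = 0.568 s.

0.568 s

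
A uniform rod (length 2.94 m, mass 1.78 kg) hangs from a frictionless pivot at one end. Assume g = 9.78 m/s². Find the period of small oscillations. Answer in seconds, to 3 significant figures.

For a physical pendulum T = 2π√(I/(mgd)), with d = 1.470 m from pivot to centre of mass.
I_cm = mL²/12 = 1.78 × 2.94²/12 = 1.282 kg·m²; I = I_cm + md² = 1.282 + 1.78 × 1.470² = 5.129 kg·m².
T = 2π√(5.129/(1.78 × 9.78 × 1.470)) = 2.81 s.

2.81 s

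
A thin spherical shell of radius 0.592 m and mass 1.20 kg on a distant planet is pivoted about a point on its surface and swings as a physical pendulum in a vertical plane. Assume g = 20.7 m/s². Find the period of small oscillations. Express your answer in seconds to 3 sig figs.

I_cm = (2/3)mr² = 0.2804 kg·m². The pivot is at distance d = 0.592 m from the centre of mass.
By the parallel-axis theorem, I = I_cm + md² = 0.2804 + 0.4206 = 0.7009 kg·m².
T = 2π√(I/(mgd)) = 2π√(0.7009/(1.20 × 20.7 × 0.592)) = 1.37 s.

1.37 s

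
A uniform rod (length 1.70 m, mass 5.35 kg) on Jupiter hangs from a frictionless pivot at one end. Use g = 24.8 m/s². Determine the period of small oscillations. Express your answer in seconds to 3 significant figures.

1.34 s

For a physical pendulum T = 2π√(I/(mgd)), with d = 0.8500 m from pivot to centre of mass.
I_cm = mL²/12 = 5.35 × 1.70²/12 = 1.288 kg·m²; I = I_cm + md² = 1.288 + 5.35 × 0.8500² = 5.154 kg·m².
T = 2π√(5.154/(5.35 × 24.8 × 0.8500)) = 1.34 s.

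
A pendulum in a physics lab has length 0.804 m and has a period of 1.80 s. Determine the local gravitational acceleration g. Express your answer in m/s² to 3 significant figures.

From T = 2π√(L/g), g = 4π²L/T² = 4π² × 0.804/1.800² = 9.80 m/s².

9.80 m/s²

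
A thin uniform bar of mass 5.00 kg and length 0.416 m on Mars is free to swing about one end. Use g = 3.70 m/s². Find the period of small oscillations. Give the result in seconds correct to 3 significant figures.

For a physical pendulum T = 2π√(I/(mgd)), with d = 0.2080 m from pivot to centre of mass.
I_cm = mL²/12 = 5.00 × 0.416²/12 = 0.07211 kg·m²; I = I_cm + md² = 0.07211 + 5.00 × 0.2080² = 0.2884 kg·m².
T = 2π√(0.2884/(5.00 × 3.70 × 0.2080)) = 1.72 s.

1.72 s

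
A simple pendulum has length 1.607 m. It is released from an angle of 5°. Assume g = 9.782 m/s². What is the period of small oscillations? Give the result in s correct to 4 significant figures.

2.547 s

T = 2π√(L/g) = 2π√(1.607/9.782) = 2π × 0.40532 = 2.547 s.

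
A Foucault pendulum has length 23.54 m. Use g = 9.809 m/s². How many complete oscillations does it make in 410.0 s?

42

T = 2π√(L/g) = 2π√(23.54/9.809) = 9.7335 s.
Number of complete oscillations = ⌊410.0/9.7335⌋ = ⌊42.122⌋ = 42.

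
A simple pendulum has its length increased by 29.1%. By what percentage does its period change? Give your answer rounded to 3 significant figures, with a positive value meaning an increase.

13.6%

T ∝ √L, so T'/T = √(1.291) = 1.136.
Percentage change in T = (1.136 − 1) × 100% = 13.6%.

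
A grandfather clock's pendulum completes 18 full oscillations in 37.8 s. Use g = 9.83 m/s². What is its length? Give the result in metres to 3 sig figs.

1.10 m

T = 37.8/18 = 2.100 s.
From T = 2π√(L/g), L = gT²/(4π²) = 9.83 × 2.100²/(4π²) = 1.10 m.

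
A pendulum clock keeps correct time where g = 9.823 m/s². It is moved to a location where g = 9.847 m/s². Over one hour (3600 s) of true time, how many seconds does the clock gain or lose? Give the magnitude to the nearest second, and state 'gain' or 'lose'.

gain 4 s

The clock's period scales as T ∝ 1/√g, so T'/T = √(9.823/9.847) = 0.998781.
In 3600 s of true time the clock registers 3600/0.998781 = 3604.4 s, so it gains 4 s.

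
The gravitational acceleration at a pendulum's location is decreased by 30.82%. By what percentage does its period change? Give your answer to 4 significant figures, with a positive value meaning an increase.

20.23%

T ∝ 1/√g, so T'/T = 1/√(0.69180) = 1.2023.
Percentage change in T = (1.2023 − 1) × 100% = 20.23%.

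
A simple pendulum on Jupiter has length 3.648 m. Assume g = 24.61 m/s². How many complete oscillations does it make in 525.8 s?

217

T = 2π√(L/g) = 2π√(3.648/24.61) = 2.4191 s.
Number of complete oscillations = ⌊525.8/2.4191⌋ = ⌊217.35⌋ = 217.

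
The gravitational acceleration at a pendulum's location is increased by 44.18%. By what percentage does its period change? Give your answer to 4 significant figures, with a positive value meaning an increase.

-16.72%

T ∝ 1/√g, so T'/T = 1/√(1.4418) = 0.83281.
Percentage change in T = (0.83281 − 1) × 100% = -16.72%.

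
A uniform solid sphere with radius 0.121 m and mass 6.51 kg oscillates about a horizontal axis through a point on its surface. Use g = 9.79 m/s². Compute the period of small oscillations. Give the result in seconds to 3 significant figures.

0.827 s

I_cm = (2/5)mr² = 0.03813 kg·m². The pivot is at distance d = 0.121 m from the centre of mass.
By the parallel-axis theorem, I = I_cm + md² = 0.03813 + 0.09531 = 0.1334 kg·m².
T = 2π√(I/(mgd)) = 2π√(0.1334/(6.51 × 9.79 × 0.121)) = 0.827 s.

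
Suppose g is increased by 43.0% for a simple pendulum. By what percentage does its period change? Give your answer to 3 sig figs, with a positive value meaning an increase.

-16.4%

T ∝ 1/√g, so T'/T = 1/√(1.430) = 0.8362.
Percentage change in T = (0.8362 − 1) × 100% = -16.4%.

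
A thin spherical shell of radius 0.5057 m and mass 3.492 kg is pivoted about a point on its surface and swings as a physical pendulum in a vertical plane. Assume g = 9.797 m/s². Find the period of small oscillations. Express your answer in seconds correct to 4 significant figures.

I_cm = (2/3)mr² = 0.59535 kg·m². The pivot is at distance d = 0.5057 m from the centre of mass.
By the parallel-axis theorem, I = I_cm + md² = 0.59535 + 0.89302 = 1.4884 kg·m².
T = 2π√(I/(mgd)) = 2π√(1.4884/(3.492 × 9.797 × 0.5057)) = 1.843 s.

1.843 s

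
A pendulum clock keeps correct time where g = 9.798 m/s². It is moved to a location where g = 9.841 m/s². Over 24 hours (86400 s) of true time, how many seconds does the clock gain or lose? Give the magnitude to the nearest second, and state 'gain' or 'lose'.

gain 189 s

The clock's period scales as T ∝ 1/√g, so T'/T = √(9.798/9.841) = 0.997813.
In 86400 s of true time the clock registers 86400/0.997813 = 86589.4 s, so it gains 189 s.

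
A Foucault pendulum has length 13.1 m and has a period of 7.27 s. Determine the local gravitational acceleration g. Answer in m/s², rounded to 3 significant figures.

From T = 2π√(L/g), g = 4π²L/T² = 4π² × 13.1/7.270² = 9.79 m/s².

9.79 m/s²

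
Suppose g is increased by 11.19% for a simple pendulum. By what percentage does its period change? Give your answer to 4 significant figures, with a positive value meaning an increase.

-5.165%

T ∝ 1/√g, so T'/T = 1/√(1.1119) = 0.94835.
Percentage change in T = (0.94835 − 1) × 100% = -5.165%.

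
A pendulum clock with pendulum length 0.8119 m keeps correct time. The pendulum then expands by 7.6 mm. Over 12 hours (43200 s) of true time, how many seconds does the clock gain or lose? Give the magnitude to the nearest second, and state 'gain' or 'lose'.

lose 201 s

T ∝ √L, so T'/T = √(0.81950/0.8119) = 1.00467.
In 43200 s of true time the clock registers 43200/1.00467 = 42999.2 s, so it loses 201 s.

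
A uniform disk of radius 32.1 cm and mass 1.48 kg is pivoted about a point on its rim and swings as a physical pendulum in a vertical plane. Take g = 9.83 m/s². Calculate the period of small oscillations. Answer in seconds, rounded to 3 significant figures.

I_cm = ½mr² = 0.07625 kg·m². The pivot is at distance d = 0.321 m from the centre of mass.
By the parallel-axis theorem, I = I_cm + md² = 0.07625 + 0.1525 = 0.2288 kg·m².
T = 2π√(I/(mgd)) = 2π√(0.2288/(1.48 × 9.83 × 0.321)) = 1.39 s.

1.39 s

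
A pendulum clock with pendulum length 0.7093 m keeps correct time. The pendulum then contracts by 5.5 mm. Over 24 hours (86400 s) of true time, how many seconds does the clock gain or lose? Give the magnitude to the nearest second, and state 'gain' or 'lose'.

T ∝ √L, so T'/T = √(0.70380/0.7093) = 0.996115.
In 86400 s of true time the clock registers 86400/0.996115 = 86736.9 s, so it gains 337 s.

gain 337 s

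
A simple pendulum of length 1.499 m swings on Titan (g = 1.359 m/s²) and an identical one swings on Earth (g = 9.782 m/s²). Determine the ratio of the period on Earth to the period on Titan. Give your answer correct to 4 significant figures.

T ∝ 1/√g, so T₂/T₁ = √(g₁/g₂) = √(1.359/9.782) = 0.3727.

0.3727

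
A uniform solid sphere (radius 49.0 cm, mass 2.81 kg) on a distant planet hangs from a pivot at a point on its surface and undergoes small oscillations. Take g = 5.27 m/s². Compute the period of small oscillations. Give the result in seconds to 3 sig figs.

2.27 s

I_cm = (2/5)mr² = 0.2699 kg·m². The pivot is at distance d = 0.490 m from the centre of mass.
By the parallel-axis theorem, I = I_cm + md² = 0.2699 + 0.6747 = 0.9446 kg·m².
T = 2π√(I/(mgd)) = 2π√(0.9446/(2.81 × 5.27 × 0.490)) = 2.27 s.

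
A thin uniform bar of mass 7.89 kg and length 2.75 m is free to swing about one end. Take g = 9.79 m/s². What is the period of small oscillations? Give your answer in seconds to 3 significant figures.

For a physical pendulum T = 2π√(I/(mgd)), with d = 1.375 m from pivot to centre of mass.
I_cm = mL²/12 = 7.89 × 2.75²/12 = 4.972 kg·m²; I = I_cm + md² = 4.972 + 7.89 × 1.375² = 19.89 kg·m².
T = 2π√(19.89/(7.89 × 9.79 × 1.375)) = 2.72 s.

2.72 s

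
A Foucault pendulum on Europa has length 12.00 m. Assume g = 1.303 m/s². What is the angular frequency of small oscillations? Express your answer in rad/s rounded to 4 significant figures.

0.3295 rad/s

ω = √(g/L) = √(1.303/12.00) = 0.3295 rad/s.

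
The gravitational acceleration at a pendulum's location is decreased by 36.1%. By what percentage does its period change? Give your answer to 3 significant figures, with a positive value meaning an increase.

25.1%

T ∝ 1/√g, so T'/T = 1/√(0.6390) = 1.251.
Percentage change in T = (1.251 − 1) × 100% = 25.1%.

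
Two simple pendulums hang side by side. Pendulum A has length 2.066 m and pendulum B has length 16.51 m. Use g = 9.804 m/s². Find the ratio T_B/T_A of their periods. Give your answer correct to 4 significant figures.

T ∝ √L, so T_B/T_A = √(L_B/L_A) = √(16.51/2.066) = 2.827.

2.827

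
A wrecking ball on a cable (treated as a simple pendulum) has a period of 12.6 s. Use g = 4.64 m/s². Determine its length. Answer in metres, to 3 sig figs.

18.7 m

From T = 2π√(L/g), L = gT²/(4π²) = 4.64 × 12.60²/(4π²) = 18.7 m.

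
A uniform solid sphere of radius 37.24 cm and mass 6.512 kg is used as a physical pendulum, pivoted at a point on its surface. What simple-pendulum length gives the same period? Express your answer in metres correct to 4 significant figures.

0.5214 m

The equivalent simple-pendulum length is L_eq = I/(md), where I is about the pivot and d = 0.37240 m.
I_cm = (2/5)mR² = 0.36124 kg·m², so I = I_cm + md² = 0.36124 + 0.90310 = 1.2643 kg·m².
L_eq = 1.2643/(6.512 × 0.37240) = 0.5214 m.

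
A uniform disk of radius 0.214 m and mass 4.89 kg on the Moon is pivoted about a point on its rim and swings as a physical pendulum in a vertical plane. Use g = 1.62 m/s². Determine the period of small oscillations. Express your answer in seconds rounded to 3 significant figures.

I_cm = ½mr² = 0.1120 kg·m². The pivot is at distance d = 0.214 m from the centre of mass.
By the parallel-axis theorem, I = I_cm + md² = 0.1120 + 0.2239 = 0.3359 kg·m².
T = 2π√(I/(mgd)) = 2π√(0.3359/(4.89 × 1.62 × 0.214)) = 2.80 s.

2.80 s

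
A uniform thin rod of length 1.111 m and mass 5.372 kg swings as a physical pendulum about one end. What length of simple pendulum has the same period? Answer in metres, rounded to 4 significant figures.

The equivalent simple-pendulum length is L_eq = I/(md), where I is about the pivot and d = 0.55550 m.
I_cm = (1/12)mL² = 0.55256 kg·m², so I = I_cm + md² = 0.55256 + 1.6577 = 2.2103 kg·m².
L_eq = 2.2103/(5.372 × 0.55550) = 0.7407 m.

0.7407 m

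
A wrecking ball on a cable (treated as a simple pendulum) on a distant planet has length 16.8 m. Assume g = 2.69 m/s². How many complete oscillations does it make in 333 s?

21

T = 2π√(L/g) = 2π√(16.8/2.69) = 15.70 s.
Number of complete oscillations = ⌊333/15.70⌋ = ⌊21.21⌋ = 21.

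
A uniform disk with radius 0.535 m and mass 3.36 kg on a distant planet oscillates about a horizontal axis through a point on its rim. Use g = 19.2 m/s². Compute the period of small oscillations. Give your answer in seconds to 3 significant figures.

1.28 s

I_cm = ½mr² = 0.4809 kg·m². The pivot is at distance d = 0.535 m from the centre of mass.
By the parallel-axis theorem, I = I_cm + md² = 0.4809 + 0.9617 = 1.443 kg·m².
T = 2π√(I/(mgd)) = 2π√(1.443/(3.36 × 19.2 × 0.535)) = 1.28 s.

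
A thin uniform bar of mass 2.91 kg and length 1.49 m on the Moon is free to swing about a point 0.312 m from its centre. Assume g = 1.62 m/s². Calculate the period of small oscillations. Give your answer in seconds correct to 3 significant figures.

For a physical pendulum T = 2π√(I/(mgd)), with d = 0.3120 m from pivot to centre of mass.
I_cm = mL²/12 = 2.91 × 1.49²/12 = 0.5384 kg·m²; I = I_cm + md² = 0.5384 + 2.91 × 0.3120² = 0.8216 kg·m².
T = 2π√(0.8216/(2.91 × 1.62 × 0.3120)) = 4.70 s.

4.70 s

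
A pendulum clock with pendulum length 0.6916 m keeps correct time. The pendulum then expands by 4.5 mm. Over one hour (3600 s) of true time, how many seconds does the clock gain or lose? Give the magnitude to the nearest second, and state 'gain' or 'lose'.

lose 12 s

T ∝ √L, so T'/T = √(0.69610/0.6916) = 1.00325.
In 3600 s of true time the clock registers 3600/1.00325 = 3588.3 s, so it loses 12 s.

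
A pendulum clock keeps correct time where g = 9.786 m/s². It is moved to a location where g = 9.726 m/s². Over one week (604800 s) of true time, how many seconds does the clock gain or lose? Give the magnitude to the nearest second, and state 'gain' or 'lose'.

The clock's period scales as T ∝ 1/√g, so T'/T = √(9.786/9.726) = 1.00308.
In 604800 s of true time the clock registers 604800/1.00308 = 602943.1 s, so it loses 1857 s.

lose 1857 s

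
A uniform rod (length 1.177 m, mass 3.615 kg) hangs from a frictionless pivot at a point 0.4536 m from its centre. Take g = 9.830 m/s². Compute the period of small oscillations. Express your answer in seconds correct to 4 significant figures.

1.686 s

For a physical pendulum T = 2π√(I/(mgd)), with d = 0.45360 m from pivot to centre of mass.
I_cm = mL²/12 = 3.615 × 1.177²/12 = 0.41733 kg·m²; I = I_cm + md² = 0.41733 + 3.615 × 0.45360² = 1.1611 kg·m².
T = 2π√(1.1611/(3.615 × 9.830 × 0.45360)) = 1.686 s.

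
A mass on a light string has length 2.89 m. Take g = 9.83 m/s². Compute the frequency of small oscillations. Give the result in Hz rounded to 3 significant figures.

T = 2π√(L/g) = 2π√(2.89/9.83) = 3.407 s, so f = 1/T = 0.294 Hz.

0.294 Hz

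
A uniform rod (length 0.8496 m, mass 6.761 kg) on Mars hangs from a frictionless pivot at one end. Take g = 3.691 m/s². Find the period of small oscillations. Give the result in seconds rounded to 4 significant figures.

For a physical pendulum T = 2π√(I/(mgd)), with d = 0.42480 m from pivot to centre of mass.
I_cm = mL²/12 = 6.761 × 0.8496²/12 = 0.40669 kg·m²; I = I_cm + md² = 0.40669 + 6.761 × 0.42480² = 1.6267 kg·m².
T = 2π√(1.6267/(6.761 × 3.691 × 0.42480)) = 2.461 s.

2.461 s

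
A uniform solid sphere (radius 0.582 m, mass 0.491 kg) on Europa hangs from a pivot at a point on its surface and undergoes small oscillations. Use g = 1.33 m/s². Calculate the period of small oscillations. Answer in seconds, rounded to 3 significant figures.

4.92 s

I_cm = (2/5)mr² = 0.06653 kg·m². The pivot is at distance d = 0.582 m from the centre of mass.
By the parallel-axis theorem, I = I_cm + md² = 0.06653 + 0.1663 = 0.2328 kg·m².
T = 2π√(I/(mgd)) = 2π√(0.2328/(0.491 × 1.33 × 0.582)) = 4.92 s.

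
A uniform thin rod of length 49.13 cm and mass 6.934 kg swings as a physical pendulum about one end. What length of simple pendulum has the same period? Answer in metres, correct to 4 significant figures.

The equivalent simple-pendulum length is L_eq = I/(md), where I is about the pivot and d = 0.24565 m.
I_cm = (1/12)mL² = 0.13947 kg·m², so I = I_cm + md² = 0.13947 + 0.41842 = 0.55790 kg·m².
L_eq = 0.55790/(6.934 × 0.24565) = 0.3275 m.

0.3275 m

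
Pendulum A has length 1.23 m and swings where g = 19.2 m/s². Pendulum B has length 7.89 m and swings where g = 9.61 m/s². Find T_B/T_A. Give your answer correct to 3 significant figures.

T = 2π√(L/g), so T_B/T_A = √((L_B/g_B)/(L_A/g_A)) = √((7.89/9.61)/(1.23/19.2)) = 3.58.

3.58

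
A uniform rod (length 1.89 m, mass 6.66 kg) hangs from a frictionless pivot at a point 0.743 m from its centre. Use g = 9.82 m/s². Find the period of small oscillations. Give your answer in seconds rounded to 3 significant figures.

2.14 s

For a physical pendulum T = 2π√(I/(mgd)), with d = 0.7430 m from pivot to centre of mass.
I_cm = mL²/12 = 6.66 × 1.89²/12 = 1.983 kg·m²; I = I_cm + md² = 1.983 + 6.66 × 0.7430² = 5.659 kg·m².
T = 2π√(5.659/(6.66 × 9.82 × 0.7430)) = 2.14 s.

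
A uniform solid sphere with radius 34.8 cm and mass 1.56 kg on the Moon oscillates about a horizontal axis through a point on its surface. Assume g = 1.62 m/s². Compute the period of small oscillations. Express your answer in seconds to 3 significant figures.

3.45 s

I_cm = (2/5)mr² = 0.07557 kg·m². The pivot is at distance d = 0.348 m from the centre of mass.
By the parallel-axis theorem, I = I_cm + md² = 0.07557 + 0.1889 = 0.2645 kg·m².
T = 2π√(I/(mgd)) = 2π√(0.2645/(1.56 × 1.62 × 0.348)) = 3.45 s.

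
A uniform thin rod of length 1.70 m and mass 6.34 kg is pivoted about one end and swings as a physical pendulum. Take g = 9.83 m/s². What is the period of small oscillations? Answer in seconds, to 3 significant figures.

For a physical pendulum T = 2π√(I/(mgd)), with d = 0.8500 m from pivot to centre of mass.
I_cm = mL²/12 = 6.34 × 1.70²/12 = 1.527 kg·m²; I = I_cm + md² = 1.527 + 6.34 × 0.8500² = 6.108 kg·m².
T = 2π√(6.108/(6.34 × 9.83 × 0.8500)) = 2.13 s.

2.13 s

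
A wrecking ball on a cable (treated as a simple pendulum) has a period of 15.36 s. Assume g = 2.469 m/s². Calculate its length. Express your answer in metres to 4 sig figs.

14.76 m

From T = 2π√(L/g), L = gT²/(4π²) = 2.469 × 15.360²/(4π²) = 14.76 m.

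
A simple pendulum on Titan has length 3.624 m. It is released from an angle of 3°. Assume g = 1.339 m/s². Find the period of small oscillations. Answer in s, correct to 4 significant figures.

T = 2π√(L/g) = 2π√(3.624/1.339) = 2π × 1.6451 = 10.34 s.

10.34 s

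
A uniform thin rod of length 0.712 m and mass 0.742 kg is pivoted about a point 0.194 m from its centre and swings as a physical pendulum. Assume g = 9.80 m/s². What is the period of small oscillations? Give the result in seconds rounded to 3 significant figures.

For a physical pendulum T = 2π√(I/(mgd)), with d = 0.1940 m from pivot to centre of mass.
I_cm = mL²/12 = 0.742 × 0.712²/12 = 0.03135 kg·m²; I = I_cm + md² = 0.03135 + 0.742 × 0.1940² = 0.05927 kg·m².
T = 2π√(0.05927/(0.742 × 9.80 × 0.1940)) = 1.29 s.

1.29 s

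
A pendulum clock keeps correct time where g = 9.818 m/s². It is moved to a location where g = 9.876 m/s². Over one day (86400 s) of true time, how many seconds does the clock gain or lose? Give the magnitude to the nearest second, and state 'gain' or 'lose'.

gain 255 s

The clock's period scales as T ∝ 1/√g, so T'/T = √(9.818/9.876) = 0.997059.
In 86400 s of true time the clock registers 86400/0.997059 = 86654.8 s, so it gains 255 s.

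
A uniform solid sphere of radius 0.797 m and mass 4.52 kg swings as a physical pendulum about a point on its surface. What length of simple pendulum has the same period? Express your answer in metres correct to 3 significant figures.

1.12 m

The equivalent simple-pendulum length is L_eq = I/(md), where I is about the pivot and d = 0.7970 m.
I_cm = (2/5)mR² = 1.148 kg·m², so I = I_cm + md² = 1.148 + 2.871 = 4.020 kg·m².
L_eq = 4.020/(4.52 × 0.7970) = 1.12 m.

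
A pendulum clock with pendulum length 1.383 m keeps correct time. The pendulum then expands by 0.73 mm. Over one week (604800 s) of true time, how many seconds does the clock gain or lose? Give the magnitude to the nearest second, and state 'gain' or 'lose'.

T ∝ √L, so T'/T = √(1.38373/1.383) = 1.00026.
In 604800 s of true time the clock registers 604800/1.00026 = 604640.4 s, so it loses 160 s.

lose 160 s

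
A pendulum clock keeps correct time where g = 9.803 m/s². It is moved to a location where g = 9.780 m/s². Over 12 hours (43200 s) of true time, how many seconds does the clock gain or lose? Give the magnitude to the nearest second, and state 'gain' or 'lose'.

The clock's period scales as T ∝ 1/√g, so T'/T = √(9.803/9.780) = 1.00118.
In 43200 s of true time the clock registers 43200/1.00118 = 43149.3 s, so it loses 51 s.

lose 51 s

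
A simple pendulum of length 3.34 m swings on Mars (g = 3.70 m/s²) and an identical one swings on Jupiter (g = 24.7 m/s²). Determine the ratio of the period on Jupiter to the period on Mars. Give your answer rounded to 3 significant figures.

0.387

T ∝ 1/√g, so T₂/T₁ = √(g₁/g₂) = √(3.70/24.7) = 0.387.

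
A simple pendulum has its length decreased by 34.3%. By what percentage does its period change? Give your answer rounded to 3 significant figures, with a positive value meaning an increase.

-18.9%

T ∝ √L, so T'/T = √(0.6570) = 0.8106.
Percentage change in T = (0.8106 − 1) × 100% = -18.9%.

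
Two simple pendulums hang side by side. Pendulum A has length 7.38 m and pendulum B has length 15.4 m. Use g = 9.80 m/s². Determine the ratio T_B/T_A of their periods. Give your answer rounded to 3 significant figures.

1.44

T ∝ √L, so T_B/T_A = √(L_B/L_A) = √(15.4/7.38) = 1.44.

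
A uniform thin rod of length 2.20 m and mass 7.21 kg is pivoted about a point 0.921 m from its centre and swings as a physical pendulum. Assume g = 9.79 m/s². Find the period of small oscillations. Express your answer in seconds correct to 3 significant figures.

2.34 s

For a physical pendulum T = 2π√(I/(mgd)), with d = 0.9210 m from pivot to centre of mass.
I_cm = mL²/12 = 7.21 × 2.20²/12 = 2.908 kg·m²; I = I_cm + md² = 2.908 + 7.21 × 0.9210² = 9.024 kg·m².
T = 2π√(9.024/(7.21 × 9.79 × 0.9210)) = 2.34 s.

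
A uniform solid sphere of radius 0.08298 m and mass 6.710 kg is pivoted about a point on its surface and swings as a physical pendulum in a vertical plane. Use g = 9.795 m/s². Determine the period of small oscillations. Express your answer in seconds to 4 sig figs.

I_cm = (2/5)mr² = 0.018481 kg·m². The pivot is at distance d = 0.08298 m from the centre of mass.
By the parallel-axis theorem, I = I_cm + md² = 0.018481 + 0.046203 = 0.064684 kg·m².
T = 2π√(I/(mgd)) = 2π√(0.064684/(6.710 × 9.795 × 0.08298)) = 0.6843 s.

0.6843 s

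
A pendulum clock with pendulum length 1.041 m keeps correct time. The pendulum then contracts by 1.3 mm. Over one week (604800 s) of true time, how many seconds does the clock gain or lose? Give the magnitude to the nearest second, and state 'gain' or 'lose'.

T ∝ √L, so T'/T = √(1.03970/1.041) = 0.999375.
In 604800 s of true time the clock registers 604800/0.999375 = 605178.0 s, so it gains 378 s.

gain 378 s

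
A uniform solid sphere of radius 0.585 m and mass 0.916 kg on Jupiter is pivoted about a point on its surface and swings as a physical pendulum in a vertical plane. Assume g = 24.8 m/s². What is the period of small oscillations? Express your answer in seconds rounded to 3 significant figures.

1.14 s

I_cm = (2/5)mr² = 0.1254 kg·m². The pivot is at distance d = 0.585 m from the centre of mass.
By the parallel-axis theorem, I = I_cm + md² = 0.1254 + 0.3135 = 0.4389 kg·m².
T = 2π√(I/(mgd)) = 2π√(0.4389/(0.916 × 24.8 × 0.585)) = 1.14 s.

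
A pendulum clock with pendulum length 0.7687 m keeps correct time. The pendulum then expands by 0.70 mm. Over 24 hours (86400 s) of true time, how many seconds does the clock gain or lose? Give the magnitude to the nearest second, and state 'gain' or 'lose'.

T ∝ √L, so T'/T = √(0.76940/0.7687) = 1.00046.
In 86400 s of true time the clock registers 86400/1.00046 = 86360.7 s, so it loses 39 s.

lose 39 s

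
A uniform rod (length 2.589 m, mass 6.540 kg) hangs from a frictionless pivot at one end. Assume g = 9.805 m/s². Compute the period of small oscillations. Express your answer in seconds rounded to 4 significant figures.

For a physical pendulum T = 2π√(I/(mgd)), with d = 1.2945 m from pivot to centre of mass.
I_cm = mL²/12 = 6.540 × 2.589²/12 = 3.6531 kg·m²; I = I_cm + md² = 3.6531 + 6.540 × 1.2945² = 14.612 kg·m².
T = 2π√(14.612/(6.540 × 9.805 × 1.2945)) = 2.636 s.

2.636 s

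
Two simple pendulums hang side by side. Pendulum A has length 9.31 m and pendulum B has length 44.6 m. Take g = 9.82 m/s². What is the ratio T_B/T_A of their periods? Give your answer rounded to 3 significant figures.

T ∝ √L, so T_B/T_A = √(L_B/L_A) = √(44.6/9.31) = 2.19.

2.19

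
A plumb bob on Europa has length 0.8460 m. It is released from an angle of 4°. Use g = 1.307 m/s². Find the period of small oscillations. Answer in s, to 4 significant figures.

5.055 s

T = 2π√(L/g) = 2π√(0.8460/1.307) = 2π × 0.80454 = 5.055 s.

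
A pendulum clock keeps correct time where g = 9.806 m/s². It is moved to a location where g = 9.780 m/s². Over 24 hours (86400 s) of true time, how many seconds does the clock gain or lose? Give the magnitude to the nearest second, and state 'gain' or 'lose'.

The clock's period scales as T ∝ 1/√g, so T'/T = √(9.806/9.780) = 1.00133.
In 86400 s of true time the clock registers 86400/1.00133 = 86285.4 s, so it loses 115 s.

lose 115 s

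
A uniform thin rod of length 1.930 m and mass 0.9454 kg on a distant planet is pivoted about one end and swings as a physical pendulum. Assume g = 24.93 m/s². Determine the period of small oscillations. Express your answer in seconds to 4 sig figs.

1.427 s

For a physical pendulum T = 2π√(I/(mgd)), with d = 0.96500 m from pivot to centre of mass.
I_cm = mL²/12 = 0.9454 × 1.930²/12 = 0.29346 kg·m²; I = I_cm + md² = 0.29346 + 0.9454 × 0.96500² = 1.1738 kg·m².
T = 2π√(1.1738/(0.9454 × 24.93 × 0.96500)) = 1.427 s.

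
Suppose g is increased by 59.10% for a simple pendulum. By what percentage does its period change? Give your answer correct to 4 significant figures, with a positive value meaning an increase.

-20.72%

T ∝ 1/√g, so T'/T = 1/√(1.5910) = 0.79280.
Percentage change in T = (0.79280 − 1) × 100% = -20.72%.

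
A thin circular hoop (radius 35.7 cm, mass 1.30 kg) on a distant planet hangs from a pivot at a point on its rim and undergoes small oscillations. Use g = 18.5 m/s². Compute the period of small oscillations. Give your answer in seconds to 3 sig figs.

1.23 s

I_cm = mr² = 0.1657 kg·m². The pivot is at distance d = 0.357 m from the centre of mass.
By the parallel-axis theorem, I = I_cm + md² = 0.1657 + 0.1657 = 0.3314 kg·m².
T = 2π√(I/(mgd)) = 2π√(0.3314/(1.30 × 18.5 × 0.357)) = 1.23 s.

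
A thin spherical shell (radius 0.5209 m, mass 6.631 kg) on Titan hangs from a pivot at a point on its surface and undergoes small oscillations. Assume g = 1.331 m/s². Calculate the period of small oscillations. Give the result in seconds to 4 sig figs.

5.074 s

I_cm = (2/3)mr² = 1.1995 kg·m². The pivot is at distance d = 0.5209 m from the centre of mass.
By the parallel-axis theorem, I = I_cm + md² = 1.1995 + 1.7992 = 2.9987 kg·m².
T = 2π√(I/(mgd)) = 2π√(2.9987/(6.631 × 1.331 × 0.5209)) = 5.074 s.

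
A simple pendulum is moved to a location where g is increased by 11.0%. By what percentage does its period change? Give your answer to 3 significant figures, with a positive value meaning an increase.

T ∝ 1/√g, so T'/T = 1/√(1.110) = 0.9492.
Percentage change in T = (0.9492 − 1) × 100% = -5.08%.

-5.08%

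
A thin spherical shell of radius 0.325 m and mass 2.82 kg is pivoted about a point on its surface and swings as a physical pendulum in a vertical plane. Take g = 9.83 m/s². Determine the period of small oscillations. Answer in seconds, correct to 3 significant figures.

I_cm = (2/3)mr² = 0.1986 kg·m². The pivot is at distance d = 0.325 m from the centre of mass.
By the parallel-axis theorem, I = I_cm + md² = 0.1986 + 0.2979 = 0.4964 kg·m².
T = 2π√(I/(mgd)) = 2π√(0.4964/(2.82 × 9.83 × 0.325)) = 1.47 s.

1.47 s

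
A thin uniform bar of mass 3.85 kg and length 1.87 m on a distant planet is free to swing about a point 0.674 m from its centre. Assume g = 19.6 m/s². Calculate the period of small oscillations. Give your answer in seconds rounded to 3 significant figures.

1.49 s

For a physical pendulum T = 2π√(I/(mgd)), with d = 0.6740 m from pivot to centre of mass.
I_cm = mL²/12 = 3.85 × 1.87²/12 = 1.122 kg·m²; I = I_cm + md² = 1.122 + 3.85 × 0.6740² = 2.871 kg·m².
T = 2π√(2.871/(3.85 × 19.6 × 0.6740)) = 1.49 s.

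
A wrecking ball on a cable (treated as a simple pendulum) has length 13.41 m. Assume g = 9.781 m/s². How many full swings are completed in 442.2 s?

60

T = 2π√(L/g) = 2π√(13.41/9.781) = 7.3570 s.
Number of complete oscillations = ⌊442.2/7.3570⌋ = ⌊60.106⌋ = 60.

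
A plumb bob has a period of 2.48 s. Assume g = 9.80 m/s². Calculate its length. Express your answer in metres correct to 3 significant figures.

1.53 m

From T = 2π√(L/g), L = gT²/(4π²) = 9.80 × 2.480²/(4π²) = 1.53 m.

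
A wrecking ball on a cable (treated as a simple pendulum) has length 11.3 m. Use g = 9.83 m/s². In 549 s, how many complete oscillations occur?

T = 2π√(L/g) = 2π√(11.3/9.83) = 6.737 s.
Number of complete oscillations = ⌊549/6.737⌋ = ⌊81.49⌋ = 81.

81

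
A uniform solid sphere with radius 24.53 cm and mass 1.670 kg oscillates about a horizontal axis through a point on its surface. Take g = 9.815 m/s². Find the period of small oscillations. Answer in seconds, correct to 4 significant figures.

I_cm = (2/5)mr² = 0.040195 kg·m². The pivot is at distance d = 0.2453 m from the centre of mass.
By the parallel-axis theorem, I = I_cm + md² = 0.040195 + 0.10049 = 0.14068 kg·m².
T = 2π√(I/(mgd)) = 2π√(0.14068/(1.670 × 9.815 × 0.2453)) = 1.175 s.

1.175 s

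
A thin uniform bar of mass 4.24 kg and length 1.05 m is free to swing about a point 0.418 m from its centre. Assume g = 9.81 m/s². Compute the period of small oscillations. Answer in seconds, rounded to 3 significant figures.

For a physical pendulum T = 2π√(I/(mgd)), with d = 0.4180 m from pivot to centre of mass.
I_cm = mL²/12 = 4.24 × 1.05²/12 = 0.3896 kg·m²; I = I_cm + md² = 0.3896 + 4.24 × 0.4180² = 1.130 kg·m².
T = 2π√(1.130/(4.24 × 9.81 × 0.4180)) = 1.60 s.

1.60 s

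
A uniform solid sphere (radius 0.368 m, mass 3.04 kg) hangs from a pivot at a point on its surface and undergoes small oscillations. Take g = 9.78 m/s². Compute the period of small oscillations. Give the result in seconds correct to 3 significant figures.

1.44 s

I_cm = (2/5)mr² = 0.1647 kg·m². The pivot is at distance d = 0.368 m from the centre of mass.
By the parallel-axis theorem, I = I_cm + md² = 0.1647 + 0.4117 = 0.5764 kg·m².
T = 2π√(I/(mgd)) = 2π√(0.5764/(3.04 × 9.78 × 0.368)) = 1.44 s.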